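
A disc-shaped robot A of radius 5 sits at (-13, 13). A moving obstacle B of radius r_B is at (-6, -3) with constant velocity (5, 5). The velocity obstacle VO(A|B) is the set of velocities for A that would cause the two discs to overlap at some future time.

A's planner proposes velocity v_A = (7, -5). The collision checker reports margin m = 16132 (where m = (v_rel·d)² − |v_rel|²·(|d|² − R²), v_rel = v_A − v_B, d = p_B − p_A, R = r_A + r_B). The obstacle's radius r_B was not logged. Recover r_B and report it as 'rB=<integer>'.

m = 16132
d = (7, -16);  v_rel = (2, -10),  |v_rel|² = 104
v_rel×d = (2)·(-16) − (-10)·(7) = 38
since m = R²·104 − 38²:  R² = (1444 + 16132) / 104 = 169
R = √169 = 13  ⇒  r_B = 13 − 5 = 8

rB=8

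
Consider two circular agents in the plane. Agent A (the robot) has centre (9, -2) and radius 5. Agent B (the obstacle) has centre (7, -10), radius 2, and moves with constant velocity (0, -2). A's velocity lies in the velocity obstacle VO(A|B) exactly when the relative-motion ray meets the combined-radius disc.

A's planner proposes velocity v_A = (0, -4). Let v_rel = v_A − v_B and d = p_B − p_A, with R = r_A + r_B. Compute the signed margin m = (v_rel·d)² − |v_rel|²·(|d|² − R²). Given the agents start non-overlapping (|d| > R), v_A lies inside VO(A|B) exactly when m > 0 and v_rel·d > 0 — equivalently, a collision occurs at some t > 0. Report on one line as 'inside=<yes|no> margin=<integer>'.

d = (-2, -8),  |d|² = 68;  R = 5+2 = 7,  c = 68−7² = 19
v_rel = (0, -2),  |v_rel|² = 4;  v_rel·d = (0)·(-2) + (-2)·(-8) = 16
4·t² − 32·t + 19 = 0  ⇒  m = 16² − 4·19 = 180
m = 180 > 0,  v_rel·d = 16 > 0  ⇒  inside

inside=yes margin=180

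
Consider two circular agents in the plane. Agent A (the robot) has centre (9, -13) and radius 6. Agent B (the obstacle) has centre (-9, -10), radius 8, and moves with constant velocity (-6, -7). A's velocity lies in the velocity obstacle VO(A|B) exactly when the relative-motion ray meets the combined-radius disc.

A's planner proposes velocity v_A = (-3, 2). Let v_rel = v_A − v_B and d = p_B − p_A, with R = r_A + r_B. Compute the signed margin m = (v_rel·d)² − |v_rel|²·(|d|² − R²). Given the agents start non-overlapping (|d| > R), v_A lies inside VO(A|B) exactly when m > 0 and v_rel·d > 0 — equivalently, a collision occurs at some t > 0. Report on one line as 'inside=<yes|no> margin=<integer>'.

d = (-18, 3),  |d|² = 333;  R = 6+8 = 14,  c = 333−14² = 137
v_rel = (3, 9),  |v_rel|² = 90;  v_rel·d = (3)·(-18) + (9)·(3) = -27
90·t² + 54·t + 137 = 0  ⇒  m = (-27)² − 90·137 = -11601
m = -11601 < 0,  v_rel·d = -27 < 0  ⇒  outside

inside=no margin=-11601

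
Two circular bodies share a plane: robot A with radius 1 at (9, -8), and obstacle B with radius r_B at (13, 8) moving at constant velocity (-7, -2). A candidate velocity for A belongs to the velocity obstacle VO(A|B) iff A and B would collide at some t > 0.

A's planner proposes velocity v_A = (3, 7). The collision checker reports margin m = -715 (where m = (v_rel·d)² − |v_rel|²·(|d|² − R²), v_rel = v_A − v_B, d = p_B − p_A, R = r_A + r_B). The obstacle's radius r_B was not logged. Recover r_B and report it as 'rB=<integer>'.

m = -715
d = (4, 16);  v_rel = (10, 9),  |v_rel|² = 181
v_rel×d = (10)·(16) − (9)·(4) = 124
since m = R²·181 − 124²:  R² = (15376 + -715) / 181 = 81
R = √81 = 9  ⇒  r_B = 9 − 1 = 8

rB=8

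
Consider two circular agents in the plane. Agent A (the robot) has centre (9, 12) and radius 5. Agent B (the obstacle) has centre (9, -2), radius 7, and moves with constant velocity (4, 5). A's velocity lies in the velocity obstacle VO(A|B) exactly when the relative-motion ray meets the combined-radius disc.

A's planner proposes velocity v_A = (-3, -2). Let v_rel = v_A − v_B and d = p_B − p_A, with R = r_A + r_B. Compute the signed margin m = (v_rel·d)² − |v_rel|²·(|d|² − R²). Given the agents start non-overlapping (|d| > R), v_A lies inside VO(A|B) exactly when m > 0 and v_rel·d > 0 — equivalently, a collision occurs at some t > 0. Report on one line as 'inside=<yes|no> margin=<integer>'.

d = (0, -14),  |d|² = 196;  R = 5+7 = 12,  c = 196−12² = 52
v_rel = (-7, -7),  |v_rel|² = 98;  v_rel·d = (-7)·(0) + (-7)·(-14) = 98
98·t² − 196·t + 52 = 0  ⇒  m = 98² − 98·52 = 4508
m = 4508 > 0,  v_rel·d = 98 > 0  ⇒  inside

inside=yes margin=4508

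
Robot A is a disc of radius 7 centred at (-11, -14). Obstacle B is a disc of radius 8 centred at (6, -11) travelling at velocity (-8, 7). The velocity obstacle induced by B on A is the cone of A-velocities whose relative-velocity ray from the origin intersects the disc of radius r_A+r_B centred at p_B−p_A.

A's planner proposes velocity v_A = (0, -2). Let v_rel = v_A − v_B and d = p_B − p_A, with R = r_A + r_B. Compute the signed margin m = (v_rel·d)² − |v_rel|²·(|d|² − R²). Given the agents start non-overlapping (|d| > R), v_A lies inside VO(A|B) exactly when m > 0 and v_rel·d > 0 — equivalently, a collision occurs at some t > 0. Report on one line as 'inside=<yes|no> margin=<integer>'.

d = (17, 3),  |d|² = 298;  R = 7+8 = 15,  c = 298−15² = 73
v_rel = (8, -9),  |v_rel|² = 145;  v_rel·d = (8)·(17) + (-9)·(3) = 109
145·t² − 218·t + 73 = 0  ⇒  m = 109² − 145·73 = 1296
m = 1296 > 0,  v_rel·d = 109 > 0  ⇒  inside

inside=yes margin=1296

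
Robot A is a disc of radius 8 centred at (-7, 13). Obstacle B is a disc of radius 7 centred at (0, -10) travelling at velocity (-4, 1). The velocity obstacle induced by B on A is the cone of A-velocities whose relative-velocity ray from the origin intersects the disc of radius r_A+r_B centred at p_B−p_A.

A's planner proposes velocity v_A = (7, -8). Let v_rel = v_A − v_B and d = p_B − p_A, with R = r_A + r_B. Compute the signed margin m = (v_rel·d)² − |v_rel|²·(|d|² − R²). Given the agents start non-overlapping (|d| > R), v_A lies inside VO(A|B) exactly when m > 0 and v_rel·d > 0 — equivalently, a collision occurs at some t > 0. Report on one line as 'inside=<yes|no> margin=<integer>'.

d = (7, -23),  |d|² = 578;  R = 8+7 = 15,  c = 578−15² = 353
v_rel = (11, -9),  |v_rel|² = 202;  v_rel·d = (11)·(7) + (-9)·(-23) = 284
202·t² − 568·t + 353 = 0  ⇒  m = 284² − 202·353 = 9350
m = 9350 > 0,  v_rel·d = 284 > 0  ⇒  inside

inside=yes margin=9350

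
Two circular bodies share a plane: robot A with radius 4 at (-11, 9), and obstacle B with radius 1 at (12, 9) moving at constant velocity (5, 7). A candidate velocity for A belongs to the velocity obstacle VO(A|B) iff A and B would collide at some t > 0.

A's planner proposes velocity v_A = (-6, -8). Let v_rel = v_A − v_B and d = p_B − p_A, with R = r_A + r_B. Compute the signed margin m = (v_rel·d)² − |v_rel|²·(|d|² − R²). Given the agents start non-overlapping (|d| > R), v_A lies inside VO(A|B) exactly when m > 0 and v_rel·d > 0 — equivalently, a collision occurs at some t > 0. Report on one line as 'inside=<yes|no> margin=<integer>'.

d = (23, 0),  |d|² = 529;  R = 4+1 = 5,  c = 529−5² = 504
v_rel = (-11, -15),  |v_rel|² = 346;  v_rel·d = (-11)·(23) + (-15)·(0) = -253
346·t² + 506·t + 504 = 0  ⇒  m = (-253)² − 346·504 = -110375
m = -110375 < 0,  v_rel·d = -253 < 0  ⇒  outside

inside=no margin=-110375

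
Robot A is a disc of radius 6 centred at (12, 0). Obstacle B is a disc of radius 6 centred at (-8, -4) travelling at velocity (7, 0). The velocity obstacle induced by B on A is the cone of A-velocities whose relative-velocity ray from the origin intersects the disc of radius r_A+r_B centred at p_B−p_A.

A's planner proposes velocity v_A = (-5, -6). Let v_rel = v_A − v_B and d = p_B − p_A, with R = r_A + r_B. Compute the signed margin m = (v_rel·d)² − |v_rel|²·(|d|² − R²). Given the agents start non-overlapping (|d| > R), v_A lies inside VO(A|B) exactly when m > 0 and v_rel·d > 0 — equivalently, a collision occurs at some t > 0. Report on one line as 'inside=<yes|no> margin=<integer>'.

d = (-20, -4),  |d|² = 416;  R = 6+6 = 12,  c = 416−12² = 272
v_rel = (-12, -6),  |v_rel|² = 180;  v_rel·d = (-12)·(-20) + (-6)·(-4) = 264
180·t² − 528·t + 272 = 0  ⇒  m = 264² − 180·272 = 20736
m = 20736 > 0,  v_rel·d = 264 > 0  ⇒  inside

inside=yes margin=20736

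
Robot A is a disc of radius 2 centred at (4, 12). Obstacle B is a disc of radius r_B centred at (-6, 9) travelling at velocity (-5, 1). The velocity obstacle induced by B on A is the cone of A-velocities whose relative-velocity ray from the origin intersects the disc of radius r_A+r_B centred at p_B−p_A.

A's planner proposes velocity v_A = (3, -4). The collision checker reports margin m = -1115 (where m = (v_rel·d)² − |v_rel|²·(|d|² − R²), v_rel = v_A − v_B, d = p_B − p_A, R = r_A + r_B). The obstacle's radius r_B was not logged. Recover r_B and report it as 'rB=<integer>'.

m = -1115
d = (-10, -3);  v_rel = (8, -5),  |v_rel|² = 89
v_rel×d = (8)·(-3) − (-5)·(-10) = -74
since m = R²·89 − (-74)²:  R² = (5476 + -1115) / 89 = 49
R = √49 = 7  ⇒  r_B = 7 − 2 = 5

rB=5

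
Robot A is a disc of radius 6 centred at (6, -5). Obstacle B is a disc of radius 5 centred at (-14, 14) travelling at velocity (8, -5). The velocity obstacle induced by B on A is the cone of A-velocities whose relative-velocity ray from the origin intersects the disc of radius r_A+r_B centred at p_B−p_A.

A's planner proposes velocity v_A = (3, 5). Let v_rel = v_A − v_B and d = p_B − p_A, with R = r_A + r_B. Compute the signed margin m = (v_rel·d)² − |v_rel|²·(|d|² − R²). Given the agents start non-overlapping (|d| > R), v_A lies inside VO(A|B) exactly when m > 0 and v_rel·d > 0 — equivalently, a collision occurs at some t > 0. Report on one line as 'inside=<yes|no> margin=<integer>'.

d = (-20, 19),  |d|² = 761;  R = 6+5 = 11,  c = 761−11² = 640
v_rel = (-5, 10),  |v_rel|² = 125;  v_rel·d = (-5)·(-20) + (10)·(19) = 290
125·t² − 580·t + 640 = 0  ⇒  m = 290² − 125·640 = 4100
m = 4100 > 0,  v_rel·d = 290 > 0  ⇒  inside

inside=yes margin=4100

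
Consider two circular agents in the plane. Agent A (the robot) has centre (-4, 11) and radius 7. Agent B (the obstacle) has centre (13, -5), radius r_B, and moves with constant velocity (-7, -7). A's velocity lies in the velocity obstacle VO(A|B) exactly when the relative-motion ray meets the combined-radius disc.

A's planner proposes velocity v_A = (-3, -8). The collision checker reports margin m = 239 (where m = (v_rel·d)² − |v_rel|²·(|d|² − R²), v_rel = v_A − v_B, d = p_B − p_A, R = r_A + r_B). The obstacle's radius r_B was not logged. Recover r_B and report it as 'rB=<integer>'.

m = 239
d = (17, -16);  v_rel = (4, -1),  |v_rel|² = 17
v_rel×d = (4)·(-16) − (-1)·(17) = -47
since m = R²·17 − (-47)²:  R² = (2209 + 239) / 17 = 144
R = √144 = 12  ⇒  r_B = 12 − 7 = 5

rB=5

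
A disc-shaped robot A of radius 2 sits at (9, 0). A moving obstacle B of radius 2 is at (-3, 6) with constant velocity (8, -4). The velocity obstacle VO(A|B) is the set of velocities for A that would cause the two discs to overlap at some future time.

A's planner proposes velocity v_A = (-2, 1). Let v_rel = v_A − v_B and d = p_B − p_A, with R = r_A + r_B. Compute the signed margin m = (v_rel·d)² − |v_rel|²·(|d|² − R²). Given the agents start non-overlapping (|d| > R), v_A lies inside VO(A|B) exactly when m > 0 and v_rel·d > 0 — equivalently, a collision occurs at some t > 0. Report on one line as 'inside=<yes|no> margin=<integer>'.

d = (-12, 6),  |d|² = 180;  R = 2+2 = 4,  c = 180−4² = 164
v_rel = (-10, 5),  |v_rel|² = 125;  v_rel·d = (-10)·(-12) + (5)·(6) = 150
125·t² − 300·t + 164 = 0  ⇒  m = 150² − 125·164 = 2000
m = 2000 > 0,  v_rel·d = 150 > 0  ⇒  inside

inside=yes margin=2000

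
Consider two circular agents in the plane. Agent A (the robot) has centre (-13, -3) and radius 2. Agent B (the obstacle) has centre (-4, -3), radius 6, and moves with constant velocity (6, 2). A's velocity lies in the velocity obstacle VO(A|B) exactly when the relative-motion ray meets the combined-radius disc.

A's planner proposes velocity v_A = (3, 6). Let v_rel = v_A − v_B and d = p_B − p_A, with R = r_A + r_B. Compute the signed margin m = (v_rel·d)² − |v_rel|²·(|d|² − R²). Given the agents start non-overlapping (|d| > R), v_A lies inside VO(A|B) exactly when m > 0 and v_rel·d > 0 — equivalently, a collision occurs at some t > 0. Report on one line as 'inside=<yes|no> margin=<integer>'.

d = (9, 0),  |d|² = 81;  R = 2+6 = 8,  c = 81−8² = 17
v_rel = (-3, 4),  |v_rel|² = 25;  v_rel·d = (-3)·(9) + (4)·(0) = -27
25·t² + 54·t + 17 = 0  ⇒  m = (-27)² − 25·17 = 304
m = 304 > 0,  v_rel·d = -27 < 0  ⇒  outside

inside=no margin=304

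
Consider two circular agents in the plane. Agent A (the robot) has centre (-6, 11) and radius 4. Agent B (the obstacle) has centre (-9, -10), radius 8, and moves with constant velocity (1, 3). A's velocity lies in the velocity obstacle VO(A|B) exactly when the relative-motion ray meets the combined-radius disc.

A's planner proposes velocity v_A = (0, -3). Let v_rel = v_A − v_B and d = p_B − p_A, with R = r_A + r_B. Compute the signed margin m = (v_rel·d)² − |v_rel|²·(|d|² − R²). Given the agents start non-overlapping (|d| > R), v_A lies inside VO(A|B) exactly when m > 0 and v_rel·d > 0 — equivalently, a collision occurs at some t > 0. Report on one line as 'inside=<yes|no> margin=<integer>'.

d = (-3, -21),  |d|² = 450;  R = 4+8 = 12,  c = 450−12² = 306
v_rel = (-1, -6),  |v_rel|² = 37;  v_rel·d = (-1)·(-3) + (-6)·(-21) = 129
37·t² − 258·t + 306 = 0  ⇒  m = 129² − 37·306 = 5319
m = 5319 > 0,  v_rel·d = 129 > 0  ⇒  inside

inside=yes margin=5319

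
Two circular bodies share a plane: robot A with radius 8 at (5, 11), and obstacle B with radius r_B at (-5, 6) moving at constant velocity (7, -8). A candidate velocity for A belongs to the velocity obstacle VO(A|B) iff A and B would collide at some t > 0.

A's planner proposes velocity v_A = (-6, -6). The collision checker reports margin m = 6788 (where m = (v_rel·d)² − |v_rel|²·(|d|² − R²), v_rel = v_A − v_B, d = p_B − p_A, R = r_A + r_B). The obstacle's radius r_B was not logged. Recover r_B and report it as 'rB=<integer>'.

m = 6788
d = (-10, -5);  v_rel = (-13, 2),  |v_rel|² = 173
v_rel×d = (-13)·(-5) − (2)·(-10) = 85
since m = R²·173 − 85²:  R² = (7225 + 6788) / 173 = 81
R = √81 = 9  ⇒  r_B = 9 − 8 = 1

rB=1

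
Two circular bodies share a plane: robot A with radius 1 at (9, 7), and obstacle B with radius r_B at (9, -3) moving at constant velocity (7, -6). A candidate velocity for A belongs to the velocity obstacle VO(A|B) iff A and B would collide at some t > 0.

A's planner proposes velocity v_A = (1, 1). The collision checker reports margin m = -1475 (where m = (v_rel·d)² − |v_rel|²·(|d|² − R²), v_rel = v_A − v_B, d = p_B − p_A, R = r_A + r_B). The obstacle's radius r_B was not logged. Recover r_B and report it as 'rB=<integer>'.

m = -1475
d = (0, -10);  v_rel = (-6, 7),  |v_rel|² = 85
v_rel×d = (-6)·(-10) − (7)·(0) = 60
since m = R²·85 − 60²:  R² = (3600 + -1475) / 85 = 25
R = √25 = 5  ⇒  r_B = 5 − 1 = 4

rB=4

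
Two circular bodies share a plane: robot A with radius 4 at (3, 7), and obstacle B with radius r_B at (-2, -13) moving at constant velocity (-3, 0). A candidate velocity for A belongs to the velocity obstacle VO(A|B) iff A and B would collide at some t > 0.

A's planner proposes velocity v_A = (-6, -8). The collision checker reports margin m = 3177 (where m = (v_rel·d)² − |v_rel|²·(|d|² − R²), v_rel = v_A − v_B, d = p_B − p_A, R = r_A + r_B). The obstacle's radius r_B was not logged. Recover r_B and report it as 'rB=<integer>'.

m = 3177
d = (-5, -20);  v_rel = (-3, -8),  |v_rel|² = 73
v_rel×d = (-3)·(-20) − (-8)·(-5) = 20
since m = R²·73 − 20²:  R² = (400 + 3177) / 73 = 49
R = √49 = 7  ⇒  r_B = 7 − 4 = 3

rB=3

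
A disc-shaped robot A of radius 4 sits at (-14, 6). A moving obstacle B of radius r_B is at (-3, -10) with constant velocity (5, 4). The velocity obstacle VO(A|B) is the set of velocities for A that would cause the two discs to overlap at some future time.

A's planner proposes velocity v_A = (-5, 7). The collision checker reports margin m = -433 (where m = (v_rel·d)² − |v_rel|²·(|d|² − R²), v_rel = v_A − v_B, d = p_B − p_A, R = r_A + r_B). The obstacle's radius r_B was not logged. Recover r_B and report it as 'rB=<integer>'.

m = -433
d = (11, -16);  v_rel = (-10, 3),  |v_rel|² = 109
v_rel×d = (-10)·(-16) − (3)·(11) = 127
since m = R²·109 − 127²:  R² = (16129 + -433) / 109 = 144
R = √144 = 12  ⇒  r_B = 12 − 4 = 8

rB=8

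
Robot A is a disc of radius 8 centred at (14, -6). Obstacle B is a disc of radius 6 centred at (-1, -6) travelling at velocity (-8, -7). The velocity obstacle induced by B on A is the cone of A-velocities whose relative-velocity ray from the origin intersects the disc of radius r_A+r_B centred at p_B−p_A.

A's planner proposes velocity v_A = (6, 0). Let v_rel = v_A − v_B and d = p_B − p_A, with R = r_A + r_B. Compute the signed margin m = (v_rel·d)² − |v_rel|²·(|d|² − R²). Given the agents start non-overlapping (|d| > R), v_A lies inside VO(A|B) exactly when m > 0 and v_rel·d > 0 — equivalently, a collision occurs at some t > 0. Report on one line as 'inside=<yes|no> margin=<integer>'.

d = (-15, 0),  |d|² = 225;  R = 8+6 = 14,  c = 225−14² = 29
v_rel = (14, 7),  |v_rel|² = 245;  v_rel·d = (14)·(-15) + (7)·(0) = -210
245·t² + 420·t + 29 = 0  ⇒  m = (-210)² − 245·29 = 36995
m = 36995 > 0,  v_rel·d = -210 < 0  ⇒  outside

inside=no margin=36995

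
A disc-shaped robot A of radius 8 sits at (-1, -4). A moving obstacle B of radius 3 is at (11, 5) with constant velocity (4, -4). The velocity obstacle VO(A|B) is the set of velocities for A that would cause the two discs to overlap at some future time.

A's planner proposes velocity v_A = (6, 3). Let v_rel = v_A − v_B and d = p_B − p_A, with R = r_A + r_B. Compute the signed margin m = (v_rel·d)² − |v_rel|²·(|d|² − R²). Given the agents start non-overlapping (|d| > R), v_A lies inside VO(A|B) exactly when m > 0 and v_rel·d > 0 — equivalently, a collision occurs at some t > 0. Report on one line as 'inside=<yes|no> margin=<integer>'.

d = (12, 9),  |d|² = 225;  R = 8+3 = 11,  c = 225−11² = 104
v_rel = (2, 7),  |v_rel|² = 53;  v_rel·d = (2)·(12) + (7)·(9) = 87
53·t² − 174·t + 104 = 0  ⇒  m = 87² − 53·104 = 2057
m = 2057 > 0,  v_rel·d = 87 > 0  ⇒  inside

inside=yes margin=2057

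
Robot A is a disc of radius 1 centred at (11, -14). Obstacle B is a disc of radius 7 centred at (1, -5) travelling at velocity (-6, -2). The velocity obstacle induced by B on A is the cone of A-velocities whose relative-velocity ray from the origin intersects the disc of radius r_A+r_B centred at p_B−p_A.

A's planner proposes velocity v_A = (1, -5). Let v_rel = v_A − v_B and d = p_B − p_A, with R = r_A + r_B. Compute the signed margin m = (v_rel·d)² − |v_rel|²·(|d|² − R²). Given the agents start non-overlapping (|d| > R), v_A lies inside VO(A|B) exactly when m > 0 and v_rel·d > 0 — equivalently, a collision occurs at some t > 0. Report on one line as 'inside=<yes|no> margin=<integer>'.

d = (-10, 9),  |d|² = 181;  R = 1+7 = 8,  c = 181−8² = 117
v_rel = (7, -3),  |v_rel|² = 58;  v_rel·d = (7)·(-10) + (-3)·(9) = -97
58·t² + 194·t + 117 = 0  ⇒  m = (-97)² − 58·117 = 2623
m = 2623 > 0,  v_rel·d = -97 < 0  ⇒  outside

inside=no margin=2623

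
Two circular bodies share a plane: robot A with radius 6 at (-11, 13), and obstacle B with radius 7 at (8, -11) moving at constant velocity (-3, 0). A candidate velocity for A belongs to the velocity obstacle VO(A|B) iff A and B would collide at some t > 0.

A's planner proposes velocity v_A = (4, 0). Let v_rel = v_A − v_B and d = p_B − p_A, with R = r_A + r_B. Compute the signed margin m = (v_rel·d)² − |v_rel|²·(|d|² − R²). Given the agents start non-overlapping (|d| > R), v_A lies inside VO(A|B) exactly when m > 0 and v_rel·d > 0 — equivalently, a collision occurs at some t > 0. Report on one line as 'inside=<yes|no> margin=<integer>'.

d = (19, -24),  |d|² = 937;  R = 6+7 = 13,  c = 937−13² = 768
v_rel = (7, 0),  |v_rel|² = 49;  v_rel·d = (7)·(19) + (0)·(-24) = 133
49·t² − 266·t + 768 = 0  ⇒  m = 133² − 49·768 = -19943
m = -19943 < 0,  v_rel·d = 133 > 0  ⇒  outside

inside=no margin=-19943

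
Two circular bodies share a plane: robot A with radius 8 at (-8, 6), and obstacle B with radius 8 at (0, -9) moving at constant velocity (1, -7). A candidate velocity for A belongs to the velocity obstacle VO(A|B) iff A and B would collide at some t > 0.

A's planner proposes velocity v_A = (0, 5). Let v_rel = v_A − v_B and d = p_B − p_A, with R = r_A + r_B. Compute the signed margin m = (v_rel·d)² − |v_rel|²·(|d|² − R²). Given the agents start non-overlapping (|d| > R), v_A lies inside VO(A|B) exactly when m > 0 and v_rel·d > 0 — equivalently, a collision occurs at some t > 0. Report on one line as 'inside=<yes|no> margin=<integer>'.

d = (8, -15),  |d|² = 289;  R = 8+8 = 16,  c = 289−16² = 33
v_rel = (-1, 12),  |v_rel|² = 145;  v_rel·d = (-1)·(8) + (12)·(-15) = -188
145·t² + 376·t + 33 = 0  ⇒  m = (-188)² − 145·33 = 30559
m = 30559 > 0,  v_rel·d = -188 < 0  ⇒  outside

inside=no margin=30559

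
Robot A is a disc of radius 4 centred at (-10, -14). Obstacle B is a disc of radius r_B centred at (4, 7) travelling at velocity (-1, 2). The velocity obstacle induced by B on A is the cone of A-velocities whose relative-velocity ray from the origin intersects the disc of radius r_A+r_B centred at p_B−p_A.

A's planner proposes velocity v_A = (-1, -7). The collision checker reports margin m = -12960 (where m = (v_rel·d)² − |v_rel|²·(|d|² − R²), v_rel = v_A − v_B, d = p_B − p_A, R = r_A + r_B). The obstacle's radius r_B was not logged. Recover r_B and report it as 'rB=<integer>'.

m = -12960
d = (14, 21);  v_rel = (0, -9),  |v_rel|² = 81
v_rel×d = (0)·(21) − (-9)·(14) = 126
since m = R²·81 − 126²:  R² = (15876 + -12960) / 81 = 36
R = √36 = 6  ⇒  r_B = 6 − 4 = 2

rB=2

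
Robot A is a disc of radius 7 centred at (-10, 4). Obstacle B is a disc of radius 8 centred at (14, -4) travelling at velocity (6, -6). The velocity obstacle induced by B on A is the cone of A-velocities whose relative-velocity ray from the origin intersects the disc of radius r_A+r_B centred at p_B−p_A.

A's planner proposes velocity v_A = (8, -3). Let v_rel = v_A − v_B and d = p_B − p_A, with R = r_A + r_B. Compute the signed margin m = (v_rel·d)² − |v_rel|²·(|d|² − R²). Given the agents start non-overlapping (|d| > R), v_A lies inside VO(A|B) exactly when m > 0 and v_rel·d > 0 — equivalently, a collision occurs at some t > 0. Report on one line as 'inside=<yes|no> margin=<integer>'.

d = (24, -8),  |d|² = 640;  R = 7+8 = 15,  c = 640−15² = 415
v_rel = (2, 3),  |v_rel|² = 13;  v_rel·d = (2)·(24) + (3)·(-8) = 24
13·t² − 48·t + 415 = 0  ⇒  m = 24² − 13·415 = -4819
m = -4819 < 0,  v_rel·d = 24 > 0  ⇒  outside

inside=no margin=-4819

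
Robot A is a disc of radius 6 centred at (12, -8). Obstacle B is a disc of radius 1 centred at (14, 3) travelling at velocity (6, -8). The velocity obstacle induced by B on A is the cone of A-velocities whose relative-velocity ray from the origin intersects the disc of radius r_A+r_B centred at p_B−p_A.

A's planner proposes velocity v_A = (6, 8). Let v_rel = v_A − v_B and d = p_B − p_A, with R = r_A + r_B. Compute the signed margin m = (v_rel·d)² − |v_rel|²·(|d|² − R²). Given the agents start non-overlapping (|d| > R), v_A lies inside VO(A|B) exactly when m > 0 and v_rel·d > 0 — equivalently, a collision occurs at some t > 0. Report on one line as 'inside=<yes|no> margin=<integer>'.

d = (2, 11),  |d|² = 125;  R = 6+1 = 7,  c = 125−7² = 76
v_rel = (0, 16),  |v_rel|² = 256;  v_rel·d = (0)·(2) + (16)·(11) = 176
256·t² − 352·t + 76 = 0  ⇒  m = 176² − 256·76 = 11520
m = 11520 > 0,  v_rel·d = 176 > 0  ⇒  inside

inside=yes margin=11520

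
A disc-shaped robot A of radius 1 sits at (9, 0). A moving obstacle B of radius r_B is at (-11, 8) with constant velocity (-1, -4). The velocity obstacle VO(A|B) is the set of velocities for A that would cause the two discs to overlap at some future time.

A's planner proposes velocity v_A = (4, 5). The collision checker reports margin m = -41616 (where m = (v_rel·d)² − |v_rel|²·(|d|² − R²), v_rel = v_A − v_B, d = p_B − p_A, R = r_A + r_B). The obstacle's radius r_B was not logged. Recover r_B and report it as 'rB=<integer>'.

m = -41616
d = (-20, 8);  v_rel = (5, 9),  |v_rel|² = 106
v_rel×d = (5)·(8) − (9)·(-20) = 220
since m = R²·106 − 220²:  R² = (48400 + -41616) / 106 = 64
R = √64 = 8  ⇒  r_B = 8 − 1 = 7

rB=7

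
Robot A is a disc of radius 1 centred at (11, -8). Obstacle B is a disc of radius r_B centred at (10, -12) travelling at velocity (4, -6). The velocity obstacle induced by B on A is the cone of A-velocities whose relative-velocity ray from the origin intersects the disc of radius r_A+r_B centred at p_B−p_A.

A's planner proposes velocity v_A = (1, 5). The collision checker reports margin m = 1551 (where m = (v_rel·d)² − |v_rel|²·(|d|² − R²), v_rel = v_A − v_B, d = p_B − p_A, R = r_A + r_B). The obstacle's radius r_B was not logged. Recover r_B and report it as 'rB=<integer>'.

m = 1551
d = (-1, -4);  v_rel = (-3, 11),  |v_rel|² = 130
v_rel×d = (-3)·(-4) − (11)·(-1) = 23
since m = R²·130 − 23²:  R² = (529 + 1551) / 130 = 16
R = √16 = 4  ⇒  r_B = 4 − 1 = 3

rB=3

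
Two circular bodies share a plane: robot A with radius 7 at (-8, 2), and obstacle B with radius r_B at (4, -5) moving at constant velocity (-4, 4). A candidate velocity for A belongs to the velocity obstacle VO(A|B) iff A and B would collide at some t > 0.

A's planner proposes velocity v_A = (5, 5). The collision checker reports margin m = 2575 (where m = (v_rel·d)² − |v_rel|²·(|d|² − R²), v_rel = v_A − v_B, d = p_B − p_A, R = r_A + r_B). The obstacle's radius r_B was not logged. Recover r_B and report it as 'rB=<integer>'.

m = 2575
d = (12, -7);  v_rel = (9, 1),  |v_rel|² = 82
v_rel×d = (9)·(-7) − (1)·(12) = -75
since m = R²·82 − (-75)²:  R² = (5625 + 2575) / 82 = 100
R = √100 = 10  ⇒  r_B = 10 − 7 = 3

rB=3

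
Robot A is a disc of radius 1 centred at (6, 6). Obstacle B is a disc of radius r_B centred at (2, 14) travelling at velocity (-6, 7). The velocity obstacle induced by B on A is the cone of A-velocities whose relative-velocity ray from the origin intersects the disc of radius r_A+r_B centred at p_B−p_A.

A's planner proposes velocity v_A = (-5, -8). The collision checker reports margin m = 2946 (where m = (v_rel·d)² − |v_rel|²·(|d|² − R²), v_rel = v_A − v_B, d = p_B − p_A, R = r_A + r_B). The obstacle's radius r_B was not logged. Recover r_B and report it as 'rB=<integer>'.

m = 2946
d = (-4, 8);  v_rel = (1, -15),  |v_rel|² = 226
v_rel×d = (1)·(8) − (-15)·(-4) = -52
since m = R²·226 − (-52)²:  R² = (2704 + 2946) / 226 = 25
R = √25 = 5  ⇒  r_B = 5 − 1 = 4

rB=4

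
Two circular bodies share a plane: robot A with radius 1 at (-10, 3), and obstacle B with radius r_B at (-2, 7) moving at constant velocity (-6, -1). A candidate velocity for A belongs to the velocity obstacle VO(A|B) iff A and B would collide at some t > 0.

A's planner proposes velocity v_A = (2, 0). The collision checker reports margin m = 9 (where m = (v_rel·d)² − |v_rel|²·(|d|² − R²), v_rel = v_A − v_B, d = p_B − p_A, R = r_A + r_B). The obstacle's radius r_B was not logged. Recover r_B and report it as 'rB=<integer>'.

m = 9
d = (8, 4);  v_rel = (8, 1),  |v_rel|² = 65
v_rel×d = (8)·(4) − (1)·(8) = 24
since m = R²·65 − 24²:  R² = (576 + 9) / 65 = 9
R = √9 = 3  ⇒  r_B = 3 − 1 = 2

rB=2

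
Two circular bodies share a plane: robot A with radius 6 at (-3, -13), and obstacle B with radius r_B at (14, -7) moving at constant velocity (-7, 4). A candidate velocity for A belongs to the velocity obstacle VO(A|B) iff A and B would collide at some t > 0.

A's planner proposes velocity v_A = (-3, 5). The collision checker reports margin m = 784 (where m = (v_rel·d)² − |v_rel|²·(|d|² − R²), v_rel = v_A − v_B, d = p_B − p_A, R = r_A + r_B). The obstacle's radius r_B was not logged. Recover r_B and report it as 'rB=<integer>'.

m = 784
d = (17, 6);  v_rel = (4, 1),  |v_rel|² = 17
v_rel×d = (4)·(6) − (1)·(17) = 7
since m = R²·17 − 7²:  R² = (49 + 784) / 17 = 49
R = √49 = 7  ⇒  r_B = 7 − 6 = 1

rB=1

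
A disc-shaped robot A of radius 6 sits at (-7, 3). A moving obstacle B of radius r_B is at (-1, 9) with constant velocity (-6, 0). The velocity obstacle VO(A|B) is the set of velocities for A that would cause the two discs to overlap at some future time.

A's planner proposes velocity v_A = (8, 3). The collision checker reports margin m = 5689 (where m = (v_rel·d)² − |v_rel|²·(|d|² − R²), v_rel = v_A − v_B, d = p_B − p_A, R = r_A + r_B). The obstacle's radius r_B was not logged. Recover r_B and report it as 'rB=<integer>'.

m = 5689
d = (6, 6);  v_rel = (14, 3),  |v_rel|² = 205
v_rel×d = (14)·(6) − (3)·(6) = 66
since m = R²·205 − 66²:  R² = (4356 + 5689) / 205 = 49
R = √49 = 7  ⇒  r_B = 7 − 6 = 1

rB=1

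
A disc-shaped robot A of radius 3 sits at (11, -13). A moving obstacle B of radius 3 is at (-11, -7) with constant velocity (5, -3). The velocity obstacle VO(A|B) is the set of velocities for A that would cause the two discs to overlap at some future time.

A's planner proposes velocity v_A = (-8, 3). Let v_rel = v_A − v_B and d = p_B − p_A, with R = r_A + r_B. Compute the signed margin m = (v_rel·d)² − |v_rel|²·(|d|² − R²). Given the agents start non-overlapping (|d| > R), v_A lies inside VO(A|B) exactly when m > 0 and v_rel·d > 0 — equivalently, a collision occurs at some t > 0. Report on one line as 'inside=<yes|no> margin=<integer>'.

d = (-22, 6),  |d|² = 520;  R = 3+3 = 6,  c = 520−6² = 484
v_rel = (-13, 6),  |v_rel|² = 205;  v_rel·d = (-13)·(-22) + (6)·(6) = 322
205·t² − 644·t + 484 = 0  ⇒  m = 322² − 205·484 = 4464
m = 4464 > 0,  v_rel·d = 322 > 0  ⇒  inside

inside=yes margin=4464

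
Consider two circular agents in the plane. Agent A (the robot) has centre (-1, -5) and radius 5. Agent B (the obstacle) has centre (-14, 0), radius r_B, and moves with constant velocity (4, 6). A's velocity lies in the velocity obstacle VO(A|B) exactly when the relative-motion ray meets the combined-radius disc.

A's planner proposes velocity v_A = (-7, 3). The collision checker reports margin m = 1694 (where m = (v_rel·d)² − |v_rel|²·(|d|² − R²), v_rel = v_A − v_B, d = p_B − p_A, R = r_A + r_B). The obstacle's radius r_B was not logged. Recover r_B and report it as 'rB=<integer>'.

m = 1694
d = (-13, 5);  v_rel = (-11, -3),  |v_rel|² = 130
v_rel×d = (-11)·(5) − (-3)·(-13) = -94
since m = R²·130 − (-94)²:  R² = (8836 + 1694) / 130 = 81
R = √81 = 9  ⇒  r_B = 9 − 5 = 4

rB=4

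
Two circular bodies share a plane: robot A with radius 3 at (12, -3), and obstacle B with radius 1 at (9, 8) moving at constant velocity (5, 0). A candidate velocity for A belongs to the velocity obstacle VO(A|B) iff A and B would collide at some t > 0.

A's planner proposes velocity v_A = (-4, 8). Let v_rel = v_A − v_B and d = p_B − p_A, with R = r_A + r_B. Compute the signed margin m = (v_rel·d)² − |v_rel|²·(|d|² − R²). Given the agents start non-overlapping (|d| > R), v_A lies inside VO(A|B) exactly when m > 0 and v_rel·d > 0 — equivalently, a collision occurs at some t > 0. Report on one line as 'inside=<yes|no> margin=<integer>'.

d = (-3, 11),  |d|² = 130;  R = 3+1 = 4,  c = 130−4² = 114
v_rel = (-9, 8),  |v_rel|² = 145;  v_rel·d = (-9)·(-3) + (8)·(11) = 115
145·t² − 230·t + 114 = 0  ⇒  m = 115² − 145·114 = -3305
m = -3305 < 0,  v_rel·d = 115 > 0  ⇒  outside

inside=no margin=-3305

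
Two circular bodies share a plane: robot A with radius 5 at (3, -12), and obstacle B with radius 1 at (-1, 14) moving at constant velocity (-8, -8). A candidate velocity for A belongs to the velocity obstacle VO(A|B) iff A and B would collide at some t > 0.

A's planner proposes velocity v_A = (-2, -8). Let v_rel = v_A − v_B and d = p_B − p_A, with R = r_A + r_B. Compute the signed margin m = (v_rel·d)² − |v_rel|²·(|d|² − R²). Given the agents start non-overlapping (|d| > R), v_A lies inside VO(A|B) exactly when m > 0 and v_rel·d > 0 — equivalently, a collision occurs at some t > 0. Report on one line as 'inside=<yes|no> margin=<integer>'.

d = (-4, 26),  |d|² = 692;  R = 5+1 = 6,  c = 692−6² = 656
v_rel = (6, 0),  |v_rel|² = 36;  v_rel·d = (6)·(-4) + (0)·(26) = -24
36·t² + 48·t + 656 = 0  ⇒  m = (-24)² − 36·656 = -23040
m = -23040 < 0,  v_rel·d = -24 < 0  ⇒  outside

inside=no margin=-23040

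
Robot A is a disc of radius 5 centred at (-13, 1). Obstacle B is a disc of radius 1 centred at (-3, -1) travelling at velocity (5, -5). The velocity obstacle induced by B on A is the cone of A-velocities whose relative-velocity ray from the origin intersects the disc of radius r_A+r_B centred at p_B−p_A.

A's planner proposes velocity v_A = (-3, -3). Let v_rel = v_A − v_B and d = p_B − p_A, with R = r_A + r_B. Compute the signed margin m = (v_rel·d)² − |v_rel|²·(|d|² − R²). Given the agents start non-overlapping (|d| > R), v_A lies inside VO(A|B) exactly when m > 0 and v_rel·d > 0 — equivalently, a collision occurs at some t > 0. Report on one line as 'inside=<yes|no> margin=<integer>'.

d = (10, -2),  |d|² = 104;  R = 5+1 = 6,  c = 104−6² = 68
v_rel = (-8, 2),  |v_rel|² = 68;  v_rel·d = (-8)·(10) + (2)·(-2) = -84
68·t² + 168·t + 68 = 0  ⇒  m = (-84)² − 68·68 = 2432
m = 2432 > 0,  v_rel·d = -84 < 0  ⇒  outside

inside=no margin=2432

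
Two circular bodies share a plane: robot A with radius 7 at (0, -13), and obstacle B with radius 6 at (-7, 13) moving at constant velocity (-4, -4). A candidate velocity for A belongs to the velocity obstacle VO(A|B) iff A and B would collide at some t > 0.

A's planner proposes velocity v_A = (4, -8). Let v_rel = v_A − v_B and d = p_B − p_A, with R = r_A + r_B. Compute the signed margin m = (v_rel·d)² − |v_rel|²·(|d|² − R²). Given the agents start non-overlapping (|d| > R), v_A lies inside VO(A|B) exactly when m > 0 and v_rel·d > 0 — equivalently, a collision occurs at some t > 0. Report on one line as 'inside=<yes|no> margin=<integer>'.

d = (-7, 26),  |d|² = 725;  R = 7+6 = 13,  c = 725−13² = 556
v_rel = (8, -4),  |v_rel|² = 80;  v_rel·d = (8)·(-7) + (-4)·(26) = -160
80·t² + 320·t + 556 = 0  ⇒  m = (-160)² − 80·556 = -18880
m = -18880 < 0,  v_rel·d = -160 < 0  ⇒  outside

inside=no margin=-18880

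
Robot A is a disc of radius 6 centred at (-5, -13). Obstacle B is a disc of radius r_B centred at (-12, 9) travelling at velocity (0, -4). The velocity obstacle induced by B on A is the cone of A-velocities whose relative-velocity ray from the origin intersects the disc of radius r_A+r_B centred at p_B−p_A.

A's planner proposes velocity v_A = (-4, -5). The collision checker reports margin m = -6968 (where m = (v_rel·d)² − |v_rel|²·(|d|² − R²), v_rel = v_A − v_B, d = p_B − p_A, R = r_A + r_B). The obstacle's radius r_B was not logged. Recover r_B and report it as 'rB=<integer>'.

m = -6968
d = (-7, 22);  v_rel = (-4, -1),  |v_rel|² = 17
v_rel×d = (-4)·(22) − (-1)·(-7) = -95
since m = R²·17 − (-95)²:  R² = (9025 + -6968) / 17 = 121
R = √121 = 11  ⇒  r_B = 11 − 6 = 5

rB=5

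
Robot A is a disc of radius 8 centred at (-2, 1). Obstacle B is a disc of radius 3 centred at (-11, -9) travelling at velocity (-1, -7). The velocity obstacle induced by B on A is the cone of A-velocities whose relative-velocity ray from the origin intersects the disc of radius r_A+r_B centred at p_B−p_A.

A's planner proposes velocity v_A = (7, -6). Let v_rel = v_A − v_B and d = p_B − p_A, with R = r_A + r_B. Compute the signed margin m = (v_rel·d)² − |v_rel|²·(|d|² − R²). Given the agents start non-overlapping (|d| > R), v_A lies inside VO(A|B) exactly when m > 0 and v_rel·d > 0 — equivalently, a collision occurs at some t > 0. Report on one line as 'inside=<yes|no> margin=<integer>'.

d = (-9, -10),  |d|² = 181;  R = 8+3 = 11,  c = 181−11² = 60
v_rel = (8, 1),  |v_rel|² = 65;  v_rel·d = (8)·(-9) + (1)·(-10) = -82
65·t² + 164·t + 60 = 0  ⇒  m = (-82)² − 65·60 = 2824
m = 2824 > 0,  v_rel·d = -82 < 0  ⇒  outside

inside=no margin=2824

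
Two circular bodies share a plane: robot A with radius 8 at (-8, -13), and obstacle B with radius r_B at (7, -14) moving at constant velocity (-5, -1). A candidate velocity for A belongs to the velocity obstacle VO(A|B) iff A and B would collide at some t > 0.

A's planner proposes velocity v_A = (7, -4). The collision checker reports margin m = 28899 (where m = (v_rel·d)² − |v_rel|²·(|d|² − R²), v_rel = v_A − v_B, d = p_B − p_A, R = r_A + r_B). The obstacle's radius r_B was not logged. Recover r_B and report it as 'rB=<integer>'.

m = 28899
d = (15, -1);  v_rel = (12, -3),  |v_rel|² = 153
v_rel×d = (12)·(-1) − (-3)·(15) = 33
since m = R²·153 − 33²:  R² = (1089 + 28899) / 153 = 196
R = √196 = 14  ⇒  r_B = 14 − 8 = 6

rB=6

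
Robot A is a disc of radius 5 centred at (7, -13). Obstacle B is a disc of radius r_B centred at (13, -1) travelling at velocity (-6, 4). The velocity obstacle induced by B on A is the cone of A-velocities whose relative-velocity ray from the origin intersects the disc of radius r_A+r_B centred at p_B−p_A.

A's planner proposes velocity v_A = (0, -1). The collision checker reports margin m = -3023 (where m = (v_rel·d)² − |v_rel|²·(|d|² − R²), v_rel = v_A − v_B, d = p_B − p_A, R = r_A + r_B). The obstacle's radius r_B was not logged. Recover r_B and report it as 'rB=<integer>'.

m = -3023
d = (6, 12);  v_rel = (6, -5),  |v_rel|² = 61
v_rel×d = (6)·(12) − (-5)·(6) = 102
since m = R²·61 − 102²:  R² = (10404 + -3023) / 61 = 121
R = √121 = 11  ⇒  r_B = 11 − 5 = 6

rB=6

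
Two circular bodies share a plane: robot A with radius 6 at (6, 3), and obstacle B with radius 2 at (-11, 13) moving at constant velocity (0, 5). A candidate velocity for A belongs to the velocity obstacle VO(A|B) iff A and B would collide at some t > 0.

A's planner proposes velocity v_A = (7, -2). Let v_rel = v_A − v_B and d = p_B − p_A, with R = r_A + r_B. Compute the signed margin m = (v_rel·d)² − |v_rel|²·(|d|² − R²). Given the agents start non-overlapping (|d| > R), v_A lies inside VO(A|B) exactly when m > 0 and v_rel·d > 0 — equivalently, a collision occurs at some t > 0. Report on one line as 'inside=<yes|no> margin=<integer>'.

d = (-17, 10),  |d|² = 389;  R = 6+2 = 8,  c = 389−8² = 325
v_rel = (7, -7),  |v_rel|² = 98;  v_rel·d = (7)·(-17) + (-7)·(10) = -189
98·t² + 378·t + 325 = 0  ⇒  m = (-189)² − 98·325 = 3871
m = 3871 > 0,  v_rel·d = -189 < 0  ⇒  outside

inside=no margin=3871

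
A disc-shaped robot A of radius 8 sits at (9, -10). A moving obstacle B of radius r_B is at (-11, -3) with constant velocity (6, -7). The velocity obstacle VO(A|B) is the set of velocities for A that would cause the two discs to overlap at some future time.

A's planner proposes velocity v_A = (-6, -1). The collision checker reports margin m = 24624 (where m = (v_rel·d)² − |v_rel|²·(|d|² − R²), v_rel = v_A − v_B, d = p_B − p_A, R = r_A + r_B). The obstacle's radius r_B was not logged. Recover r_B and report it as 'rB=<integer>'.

m = 24624
d = (-20, 7);  v_rel = (-12, 6),  |v_rel|² = 180
v_rel×d = (-12)·(7) − (6)·(-20) = 36
since m = R²·180 − 36²:  R² = (1296 + 24624) / 180 = 144
R = √144 = 12  ⇒  r_B = 12 − 8 = 4

rB=4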